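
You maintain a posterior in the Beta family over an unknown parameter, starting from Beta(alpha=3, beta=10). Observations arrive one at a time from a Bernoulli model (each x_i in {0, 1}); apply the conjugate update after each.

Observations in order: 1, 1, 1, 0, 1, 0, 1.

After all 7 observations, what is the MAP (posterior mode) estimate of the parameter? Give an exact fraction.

7/18

obs 1: x=1 → posterior Beta(4, 10)
obs 2: x=1 → posterior Beta(5, 10)
obs 3: x=1 → posterior Beta(6, 10)
obs 4: x=0 → posterior Beta(6, 11)
obs 5: x=1 → posterior Beta(7, 11)
obs 6: x=0 → posterior Beta(7, 12)
obs 7: x=1 → posterior Beta(8, 12)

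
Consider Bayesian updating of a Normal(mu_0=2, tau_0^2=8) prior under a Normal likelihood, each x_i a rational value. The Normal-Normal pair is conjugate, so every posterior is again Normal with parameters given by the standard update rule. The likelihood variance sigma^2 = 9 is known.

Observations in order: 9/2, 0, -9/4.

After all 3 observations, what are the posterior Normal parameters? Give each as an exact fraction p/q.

mu_0=12/11, tau_0^2=24/11

obs 1: x=9/2 → posterior Normal(54/17, 72/17)
obs 2: x=0 → posterior Normal(54/25, 72/25)
obs 3: x=-9/4 → posterior Normal(12/11, 24/11)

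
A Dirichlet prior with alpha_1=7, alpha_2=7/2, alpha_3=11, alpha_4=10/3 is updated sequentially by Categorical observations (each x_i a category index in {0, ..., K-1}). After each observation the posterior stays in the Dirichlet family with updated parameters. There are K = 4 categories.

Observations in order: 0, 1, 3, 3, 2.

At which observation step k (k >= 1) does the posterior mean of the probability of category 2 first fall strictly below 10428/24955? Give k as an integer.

obs 1: x=0 → posterior Dirichlet(8, 7/2, 11, 10/3)
obs 2: x=1 → posterior Dirichlet(8, 9/2, 11, 10/3)
obs 3: x=3 → posterior Dirichlet(8, 9/2, 11, 13/3)
obs 4: x=3 → posterior Dirichlet(8, 9/2, 11, 16/3)
obs 5: x=2 → posterior Dirichlet(8, 9/2, 12, 16/3)

k = 2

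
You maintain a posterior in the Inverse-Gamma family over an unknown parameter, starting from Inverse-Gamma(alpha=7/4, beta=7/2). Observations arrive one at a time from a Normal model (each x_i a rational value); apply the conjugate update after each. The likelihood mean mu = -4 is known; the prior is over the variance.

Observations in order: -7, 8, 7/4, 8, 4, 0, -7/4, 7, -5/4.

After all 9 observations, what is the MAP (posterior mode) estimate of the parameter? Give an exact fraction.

obs 1: x=-7 → posterior Inverse-Gamma(9/4, 8)
obs 2: x=8 → posterior Inverse-Gamma(11/4, 80)
obs 3: x=7/4 → posterior Inverse-Gamma(13/4, 3089/32)
obs 4: x=8 → posterior Inverse-Gamma(15/4, 5393/32)
obs 5: x=4 → posterior Inverse-Gamma(17/4, 6417/32)
obs 6: x=0 → posterior Inverse-Gamma(19/4, 6673/32)
obs 7: x=-7/4 → posterior Inverse-Gamma(21/4, 3377/16)
obs 8: x=7 → posterior Inverse-Gamma(23/4, 4345/16)
obs 9: x=-5/4 → posterior Inverse-Gamma(25/4, 8811/32)

8811/232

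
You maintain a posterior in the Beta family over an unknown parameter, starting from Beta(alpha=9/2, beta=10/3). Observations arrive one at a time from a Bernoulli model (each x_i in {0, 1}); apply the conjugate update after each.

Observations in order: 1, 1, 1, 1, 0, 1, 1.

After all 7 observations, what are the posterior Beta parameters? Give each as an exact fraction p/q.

alpha=21/2, beta=13/3

obs 1: x=1 → posterior Beta(11/2, 10/3)
obs 2: x=1 → posterior Beta(13/2, 10/3)
obs 3: x=1 → posterior Beta(15/2, 10/3)
obs 4: x=1 → posterior Beta(17/2, 10/3)
obs 5: x=0 → posterior Beta(17/2, 13/3)
obs 6: x=1 → posterior Beta(19/2, 13/3)
obs 7: x=1 → posterior Beta(21/2, 13/3)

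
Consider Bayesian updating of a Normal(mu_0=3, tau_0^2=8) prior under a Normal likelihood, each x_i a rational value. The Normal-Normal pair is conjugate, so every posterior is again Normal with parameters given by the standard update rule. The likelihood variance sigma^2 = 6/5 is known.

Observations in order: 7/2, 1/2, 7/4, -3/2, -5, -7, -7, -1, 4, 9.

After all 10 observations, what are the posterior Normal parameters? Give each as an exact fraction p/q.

obs 1: x=7/2 → posterior Normal(79/23, 24/23)
obs 2: x=1/2 → posterior Normal(89/43, 24/43)
obs 3: x=7/4 → posterior Normal(124/63, 8/21)
obs 4: x=-3/2 → posterior Normal(94/83, 24/83)
obs 5: x=-5 → posterior Normal(-6/103, 24/103)
obs 6: x=-7 → posterior Normal(-146/123, 8/41)
obs 7: x=-7 → posterior Normal(-2, 24/143)
obs 8: x=-1 → posterior Normal(-306/163, 24/163)
obs 9: x=4 → posterior Normal(-226/183, 8/61)
obs 10: x=9 → posterior Normal(-46/203, 24/203)

mu_0=-46/203, tau_0^2=24/203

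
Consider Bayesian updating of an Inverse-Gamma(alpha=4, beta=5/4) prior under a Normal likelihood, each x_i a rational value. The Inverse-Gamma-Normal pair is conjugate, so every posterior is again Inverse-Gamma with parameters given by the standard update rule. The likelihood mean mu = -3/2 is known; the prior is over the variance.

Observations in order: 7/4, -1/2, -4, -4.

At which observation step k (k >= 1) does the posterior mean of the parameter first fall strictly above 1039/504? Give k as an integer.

k = 3

obs 1: x=7/4 → posterior Inverse-Gamma(9/2, 209/32)
obs 2: x=-1/2 → posterior Inverse-Gamma(5, 225/32)
obs 3: x=-4 → posterior Inverse-Gamma(11/2, 325/32)
obs 4: x=-4 → posterior Inverse-Gamma(6, 425/32)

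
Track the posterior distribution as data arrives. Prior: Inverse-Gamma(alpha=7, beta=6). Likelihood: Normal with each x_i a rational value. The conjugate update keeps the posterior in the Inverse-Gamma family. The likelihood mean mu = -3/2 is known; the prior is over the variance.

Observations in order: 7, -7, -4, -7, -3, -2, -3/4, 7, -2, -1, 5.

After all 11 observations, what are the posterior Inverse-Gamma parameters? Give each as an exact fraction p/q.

obs 1: x=7 → posterior Inverse-Gamma(15/2, 337/8)
obs 2: x=-7 → posterior Inverse-Gamma(8, 229/4)
obs 3: x=-4 → posterior Inverse-Gamma(17/2, 483/8)
obs 4: x=-7 → posterior Inverse-Gamma(9, 151/2)
obs 5: x=-3 → posterior Inverse-Gamma(19/2, 613/8)
obs 6: x=-2 → posterior Inverse-Gamma(10, 307/4)
obs 7: x=-3/4 → posterior Inverse-Gamma(21/2, 2465/32)
obs 8: x=7 → posterior Inverse-Gamma(11, 3621/32)
obs 9: x=-2 → posterior Inverse-Gamma(23/2, 3625/32)
obs 10: x=-1 → posterior Inverse-Gamma(12, 3629/32)
obs 11: x=5 → posterior Inverse-Gamma(25/2, 4305/32)

alpha=25/2, beta=4305/32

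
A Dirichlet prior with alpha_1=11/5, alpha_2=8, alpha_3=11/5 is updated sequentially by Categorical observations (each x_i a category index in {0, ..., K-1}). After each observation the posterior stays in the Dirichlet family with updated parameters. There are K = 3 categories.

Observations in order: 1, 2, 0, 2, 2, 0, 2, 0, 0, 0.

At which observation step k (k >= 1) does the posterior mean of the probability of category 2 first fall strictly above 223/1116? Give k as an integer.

k = 2

obs 1: x=1 → posterior Dirichlet(11/5, 9, 11/5)
obs 2: x=2 → posterior Dirichlet(11/5, 9, 16/5)
obs 3: x=0 → posterior Dirichlet(16/5, 9, 16/5)
obs 4: x=2 → posterior Dirichlet(16/5, 9, 21/5)
obs 5: x=2 → posterior Dirichlet(16/5, 9, 26/5)
obs 6: x=0 → posterior Dirichlet(21/5, 9, 26/5)
obs 7: x=2 → posterior Dirichlet(21/5, 9, 31/5)
obs 8: x=0 → posterior Dirichlet(26/5, 9, 31/5)
obs 9: x=0 → posterior Dirichlet(31/5, 9, 31/5)
obs 10: x=0 → posterior Dirichlet(36/5, 9, 31/5)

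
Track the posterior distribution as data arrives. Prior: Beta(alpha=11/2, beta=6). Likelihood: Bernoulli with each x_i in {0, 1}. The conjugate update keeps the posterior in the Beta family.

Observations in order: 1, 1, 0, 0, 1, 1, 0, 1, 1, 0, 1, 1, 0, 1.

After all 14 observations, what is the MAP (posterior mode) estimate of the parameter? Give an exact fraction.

obs 1: x=1 → posterior Beta(13/2, 6)
obs 2: x=1 → posterior Beta(15/2, 6)
obs 3: x=0 → posterior Beta(15/2, 7)
obs 4: x=0 → posterior Beta(15/2, 8)
obs 5: x=1 → posterior Beta(17/2, 8)
obs 6: x=1 → posterior Beta(19/2, 8)
obs 7: x=0 → posterior Beta(19/2, 9)
obs 8: x=1 → posterior Beta(21/2, 9)
obs 9: x=1 → posterior Beta(23/2, 9)
obs 10: x=0 → posterior Beta(23/2, 10)
obs 11: x=1 → posterior Beta(25/2, 10)
obs 12: x=1 → posterior Beta(27/2, 10)
obs 13: x=0 → posterior Beta(27/2, 11)
obs 14: x=1 → posterior Beta(29/2, 11)

27/47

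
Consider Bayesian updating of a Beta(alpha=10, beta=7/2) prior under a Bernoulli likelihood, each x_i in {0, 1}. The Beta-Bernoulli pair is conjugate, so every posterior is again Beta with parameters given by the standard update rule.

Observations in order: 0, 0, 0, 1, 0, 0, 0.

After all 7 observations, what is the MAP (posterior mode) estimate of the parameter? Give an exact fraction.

20/37

obs 1: x=0 → posterior Beta(10, 9/2)
obs 2: x=0 → posterior Beta(10, 11/2)
obs 3: x=0 → posterior Beta(10, 13/2)
obs 4: x=1 → posterior Beta(11, 13/2)
obs 5: x=0 → posterior Beta(11, 15/2)
obs 6: x=0 → posterior Beta(11, 17/2)
obs 7: x=0 → posterior Beta(11, 19/2)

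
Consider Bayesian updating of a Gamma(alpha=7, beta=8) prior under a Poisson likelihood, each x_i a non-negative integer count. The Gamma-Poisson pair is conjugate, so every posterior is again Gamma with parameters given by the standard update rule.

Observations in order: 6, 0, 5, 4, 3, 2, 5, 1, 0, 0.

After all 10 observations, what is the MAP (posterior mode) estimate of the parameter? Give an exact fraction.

16/9

obs 1: x=6 → posterior Gamma(13, 9)
obs 2: x=0 → posterior Gamma(13, 10)
obs 3: x=5 → posterior Gamma(18, 11)
obs 4: x=4 → posterior Gamma(22, 12)
obs 5: x=3 → posterior Gamma(25, 13)
obs 6: x=2 → posterior Gamma(27, 14)
obs 7: x=5 → posterior Gamma(32, 15)
obs 8: x=1 → posterior Gamma(33, 16)
obs 9: x=0 → posterior Gamma(33, 17)
obs 10: x=0 → posterior Gamma(33, 18)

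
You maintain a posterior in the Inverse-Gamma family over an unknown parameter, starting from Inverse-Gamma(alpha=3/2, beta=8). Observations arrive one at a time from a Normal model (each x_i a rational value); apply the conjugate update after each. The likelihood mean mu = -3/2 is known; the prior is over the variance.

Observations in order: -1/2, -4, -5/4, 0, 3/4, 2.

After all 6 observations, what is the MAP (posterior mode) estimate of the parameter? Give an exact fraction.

343/88

obs 1: x=-1/2 → posterior Inverse-Gamma(2, 17/2)
obs 2: x=-4 → posterior Inverse-Gamma(5/2, 93/8)
obs 3: x=-5/4 → posterior Inverse-Gamma(3, 373/32)
obs 4: x=0 → posterior Inverse-Gamma(7/2, 409/32)
obs 5: x=3/4 → posterior Inverse-Gamma(4, 245/16)
obs 6: x=2 → posterior Inverse-Gamma(9/2, 343/16)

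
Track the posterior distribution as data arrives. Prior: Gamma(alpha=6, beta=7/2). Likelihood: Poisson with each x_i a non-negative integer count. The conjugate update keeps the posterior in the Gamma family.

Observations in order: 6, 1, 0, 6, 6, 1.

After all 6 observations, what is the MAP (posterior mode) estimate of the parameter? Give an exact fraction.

50/19

obs 1: x=6 → posterior Gamma(12, 9/2)
obs 2: x=1 → posterior Gamma(13, 11/2)
obs 3: x=0 → posterior Gamma(13, 13/2)
obs 4: x=6 → posterior Gamma(19, 15/2)
obs 5: x=6 → posterior Gamma(25, 17/2)
obs 6: x=1 → posterior Gamma(26, 19/2)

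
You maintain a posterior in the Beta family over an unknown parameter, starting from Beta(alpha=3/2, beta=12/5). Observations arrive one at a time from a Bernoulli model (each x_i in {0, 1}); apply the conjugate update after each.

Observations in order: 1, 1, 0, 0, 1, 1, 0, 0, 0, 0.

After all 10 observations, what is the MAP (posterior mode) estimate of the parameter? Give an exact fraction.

obs 1: x=1 → posterior Beta(5/2, 12/5)
obs 2: x=1 → posterior Beta(7/2, 12/5)
obs 3: x=0 → posterior Beta(7/2, 17/5)
obs 4: x=0 → posterior Beta(7/2, 22/5)
obs 5: x=1 → posterior Beta(9/2, 22/5)
obs 6: x=1 → posterior Beta(11/2, 22/5)
obs 7: x=0 → posterior Beta(11/2, 27/5)
obs 8: x=0 → posterior Beta(11/2, 32/5)
obs 9: x=0 → posterior Beta(11/2, 37/5)
obs 10: x=0 → posterior Beta(11/2, 42/5)

45/119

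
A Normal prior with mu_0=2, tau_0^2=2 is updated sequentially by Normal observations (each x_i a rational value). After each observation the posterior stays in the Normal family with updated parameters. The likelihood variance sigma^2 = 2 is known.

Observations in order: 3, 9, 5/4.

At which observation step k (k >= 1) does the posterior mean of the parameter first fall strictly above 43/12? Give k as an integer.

obs 1: x=3 → posterior Normal(5/2, 1)
obs 2: x=9 → posterior Normal(14/3, 2/3)
obs 3: x=5/4 → posterior Normal(61/16, 1/2)

k = 2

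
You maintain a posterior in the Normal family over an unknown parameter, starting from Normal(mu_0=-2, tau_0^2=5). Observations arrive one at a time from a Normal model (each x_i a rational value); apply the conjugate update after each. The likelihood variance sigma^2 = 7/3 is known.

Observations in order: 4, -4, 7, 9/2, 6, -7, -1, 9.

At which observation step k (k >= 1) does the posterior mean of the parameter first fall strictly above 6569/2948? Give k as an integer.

k = 4

obs 1: x=4 → posterior Normal(23/11, 35/22)
obs 2: x=-4 → posterior Normal(-14/37, 35/37)
obs 3: x=7 → posterior Normal(7/4, 35/52)
obs 4: x=9/2 → posterior Normal(317/134, 35/67)
obs 5: x=6 → posterior Normal(497/164, 35/82)
obs 6: x=-7 → posterior Normal(287/194, 35/97)
obs 7: x=-1 → posterior Normal(257/224, 5/16)
obs 8: x=9 → posterior Normal(527/254, 35/127)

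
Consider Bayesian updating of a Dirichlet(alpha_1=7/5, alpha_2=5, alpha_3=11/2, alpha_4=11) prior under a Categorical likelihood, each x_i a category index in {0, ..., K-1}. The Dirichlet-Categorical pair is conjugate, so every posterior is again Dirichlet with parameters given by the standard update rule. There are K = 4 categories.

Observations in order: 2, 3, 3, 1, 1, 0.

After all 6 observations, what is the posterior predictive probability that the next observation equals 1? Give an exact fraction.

obs 1: x=2 → posterior Dirichlet(7/5, 5, 13/2, 11)
obs 2: x=3 → posterior Dirichlet(7/5, 5, 13/2, 12)
obs 3: x=3 → posterior Dirichlet(7/5, 5, 13/2, 13)
obs 4: x=1 → posterior Dirichlet(7/5, 6, 13/2, 13)
obs 5: x=1 → posterior Dirichlet(7/5, 7, 13/2, 13)
obs 6: x=0 → posterior Dirichlet(12/5, 7, 13/2, 13)

70/289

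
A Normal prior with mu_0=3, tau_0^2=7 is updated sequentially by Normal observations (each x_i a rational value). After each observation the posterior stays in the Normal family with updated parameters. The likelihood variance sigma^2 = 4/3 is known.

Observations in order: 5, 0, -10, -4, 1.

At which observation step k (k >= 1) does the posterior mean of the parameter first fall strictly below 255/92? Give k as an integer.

k = 2

obs 1: x=5 → posterior Normal(117/25, 28/25)
obs 2: x=0 → posterior Normal(117/46, 14/23)
obs 3: x=-10 → posterior Normal(-93/67, 28/67)
obs 4: x=-4 → posterior Normal(-177/88, 7/22)
obs 5: x=1 → posterior Normal(-156/109, 28/109)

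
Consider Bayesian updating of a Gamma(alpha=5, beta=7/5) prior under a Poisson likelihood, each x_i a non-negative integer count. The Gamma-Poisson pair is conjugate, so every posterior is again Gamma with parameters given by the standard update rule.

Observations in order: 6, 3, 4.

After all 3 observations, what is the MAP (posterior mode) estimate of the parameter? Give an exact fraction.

obs 1: x=6 → posterior Gamma(11, 12/5)
obs 2: x=3 → posterior Gamma(14, 17/5)
obs 3: x=4 → posterior Gamma(18, 22/5)

85/22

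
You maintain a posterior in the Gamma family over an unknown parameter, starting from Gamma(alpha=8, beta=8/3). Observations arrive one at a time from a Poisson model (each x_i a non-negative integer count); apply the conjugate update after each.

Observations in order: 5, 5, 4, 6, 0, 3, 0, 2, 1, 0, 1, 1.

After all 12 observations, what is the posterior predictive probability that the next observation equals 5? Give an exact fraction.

23341770831447122784813885209717561405329724073970028280231613169664/359759420802312522637857046018598071824300681556985521245664840905647

obs 1: x=5 → posterior Gamma(13, 11/3)
obs 2: x=5 → posterior Gamma(18, 14/3)
obs 3: x=4 → posterior Gamma(22, 17/3)
obs 4: x=6 → posterior Gamma(28, 20/3)
obs 5: x=0 → posterior Gamma(28, 23/3)
obs 6: x=3 → posterior Gamma(31, 26/3)
obs 7: x=0 → posterior Gamma(31, 29/3)
obs 8: x=2 → posterior Gamma(33, 32/3)
obs 9: x=1 → posterior Gamma(34, 35/3)
obs 10: x=0 → posterior Gamma(34, 38/3)
obs 11: x=1 → posterior Gamma(35, 41/3)
obs 12: x=1 → posterior Gamma(36, 44/3)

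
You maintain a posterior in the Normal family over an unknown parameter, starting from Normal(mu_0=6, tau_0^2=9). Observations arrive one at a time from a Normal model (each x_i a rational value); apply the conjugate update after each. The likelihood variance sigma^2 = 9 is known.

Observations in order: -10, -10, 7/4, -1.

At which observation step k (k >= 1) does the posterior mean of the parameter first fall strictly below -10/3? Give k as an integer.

obs 1: x=-10 → posterior Normal(-2, 9/2)
obs 2: x=-10 → posterior Normal(-14/3, 3)
obs 3: x=7/4 → posterior Normal(-49/16, 9/4)
obs 4: x=-1 → posterior Normal(-53/20, 9/5)

k = 2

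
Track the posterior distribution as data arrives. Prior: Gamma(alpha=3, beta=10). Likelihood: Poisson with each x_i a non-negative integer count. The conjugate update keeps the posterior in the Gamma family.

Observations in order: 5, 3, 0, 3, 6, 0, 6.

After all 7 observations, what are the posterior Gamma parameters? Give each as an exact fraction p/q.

alpha=26, beta=17

obs 1: x=5 → posterior Gamma(8, 11)
obs 2: x=3 → posterior Gamma(11, 12)
obs 3: x=0 → posterior Gamma(11, 13)
obs 4: x=3 → posterior Gamma(14, 14)
obs 5: x=6 → posterior Gamma(20, 15)
obs 6: x=0 → posterior Gamma(20, 16)
obs 7: x=6 → posterior Gamma(26, 17)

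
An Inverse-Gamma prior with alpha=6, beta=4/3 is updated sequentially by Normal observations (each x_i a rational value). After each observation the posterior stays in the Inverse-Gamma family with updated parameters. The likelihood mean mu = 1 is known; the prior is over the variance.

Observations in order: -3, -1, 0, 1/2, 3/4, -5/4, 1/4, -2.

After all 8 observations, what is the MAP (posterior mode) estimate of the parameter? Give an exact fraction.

1853/1056

obs 1: x=-3 → posterior Inverse-Gamma(13/2, 28/3)
obs 2: x=-1 → posterior Inverse-Gamma(7, 34/3)
obs 3: x=0 → posterior Inverse-Gamma(15/2, 71/6)
obs 4: x=1/2 → posterior Inverse-Gamma(8, 287/24)
obs 5: x=3/4 → posterior Inverse-Gamma(17/2, 1151/96)
obs 6: x=-5/4 → posterior Inverse-Gamma(9, 697/48)
obs 7: x=1/4 → posterior Inverse-Gamma(19/2, 1421/96)
obs 8: x=-2 → posterior Inverse-Gamma(10, 1853/96)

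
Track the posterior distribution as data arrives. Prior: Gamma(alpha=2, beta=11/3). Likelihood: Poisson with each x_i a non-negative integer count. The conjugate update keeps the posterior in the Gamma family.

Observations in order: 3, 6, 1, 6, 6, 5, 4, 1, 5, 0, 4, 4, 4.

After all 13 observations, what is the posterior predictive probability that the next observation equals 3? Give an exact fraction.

5299760630350647261366248130798339843750000000000000000000000000000000000000000000000000000/24356848165022712132477606520104725518533453128685640844505130879576720609150223301256150373

obs 1: x=3 → posterior Gamma(5, 14/3)
obs 2: x=6 → posterior Gamma(11, 17/3)
obs 3: x=1 → posterior Gamma(12, 20/3)
obs 4: x=6 → posterior Gamma(18, 23/3)
obs 5: x=6 → posterior Gamma(24, 26/3)
obs 6: x=5 → posterior Gamma(29, 29/3)
obs 7: x=4 → posterior Gamma(33, 32/3)
obs 8: x=1 → posterior Gamma(34, 35/3)
obs 9: x=5 → posterior Gamma(39, 38/3)
obs 10: x=0 → posterior Gamma(39, 41/3)
obs 11: x=4 → posterior Gamma(43, 44/3)
obs 12: x=4 → posterior Gamma(47, 47/3)
obs 13: x=4 → posterior Gamma(51, 50/3)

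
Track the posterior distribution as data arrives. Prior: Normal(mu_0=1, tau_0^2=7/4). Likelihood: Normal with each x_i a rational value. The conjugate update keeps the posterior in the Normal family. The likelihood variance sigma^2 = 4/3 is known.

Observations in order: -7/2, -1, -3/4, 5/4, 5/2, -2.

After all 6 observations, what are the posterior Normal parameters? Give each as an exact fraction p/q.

mu_0=-115/284, tau_0^2=14/71

obs 1: x=-7/2 → posterior Normal(-115/74, 28/37)
obs 2: x=-1 → posterior Normal(-157/116, 14/29)
obs 3: x=-3/4 → posterior Normal(-377/316, 28/79)
obs 4: x=5/4 → posterior Normal(-17/25, 7/25)
obs 5: x=5/2 → posterior Normal(-31/242, 28/121)
obs 6: x=-2 → posterior Normal(-115/284, 14/71)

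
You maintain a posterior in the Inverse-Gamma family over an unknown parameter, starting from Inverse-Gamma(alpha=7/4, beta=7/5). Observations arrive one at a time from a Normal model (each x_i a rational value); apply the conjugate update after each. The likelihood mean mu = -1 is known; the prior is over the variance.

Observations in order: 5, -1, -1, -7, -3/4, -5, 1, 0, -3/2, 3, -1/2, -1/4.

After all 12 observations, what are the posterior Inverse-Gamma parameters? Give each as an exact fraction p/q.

obs 1: x=5 → posterior Inverse-Gamma(9/4, 97/5)
obs 2: x=-1 → posterior Inverse-Gamma(11/4, 97/5)
obs 3: x=-1 → posterior Inverse-Gamma(13/4, 97/5)
obs 4: x=-7 → posterior Inverse-Gamma(15/4, 187/5)
obs 5: x=-3/4 → posterior Inverse-Gamma(17/4, 5989/160)
obs 6: x=-5 → posterior Inverse-Gamma(19/4, 7269/160)
obs 7: x=1 → posterior Inverse-Gamma(21/4, 7589/160)
obs 8: x=0 → posterior Inverse-Gamma(23/4, 7669/160)
obs 9: x=-3/2 → posterior Inverse-Gamma(25/4, 7689/160)
obs 10: x=3 → posterior Inverse-Gamma(27/4, 8969/160)
obs 11: x=-1/2 → posterior Inverse-Gamma(29/4, 8989/160)
obs 12: x=-1/4 → posterior Inverse-Gamma(31/4, 4517/80)

alpha=31/4, beta=4517/80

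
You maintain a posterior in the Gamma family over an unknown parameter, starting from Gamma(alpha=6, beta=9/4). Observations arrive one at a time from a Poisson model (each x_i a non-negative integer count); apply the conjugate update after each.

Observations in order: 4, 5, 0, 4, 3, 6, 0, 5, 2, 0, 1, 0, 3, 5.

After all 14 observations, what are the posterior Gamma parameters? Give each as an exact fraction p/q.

alpha=44, beta=65/4

obs 1: x=4 → posterior Gamma(10, 13/4)
obs 2: x=5 → posterior Gamma(15, 17/4)
obs 3: x=0 → posterior Gamma(15, 21/4)
obs 4: x=4 → posterior Gamma(19, 25/4)
obs 5: x=3 → posterior Gamma(22, 29/4)
obs 6: x=6 → posterior Gamma(28, 33/4)
obs 7: x=0 → posterior Gamma(28, 37/4)
obs 8: x=5 → posterior Gamma(33, 41/4)
obs 9: x=2 → posterior Gamma(35, 45/4)
obs 10: x=0 → posterior Gamma(35, 49/4)
obs 11: x=1 → posterior Gamma(36, 53/4)
obs 12: x=0 → posterior Gamma(36, 57/4)
obs 13: x=3 → posterior Gamma(39, 61/4)
obs 14: x=5 → posterior Gamma(44, 65/4)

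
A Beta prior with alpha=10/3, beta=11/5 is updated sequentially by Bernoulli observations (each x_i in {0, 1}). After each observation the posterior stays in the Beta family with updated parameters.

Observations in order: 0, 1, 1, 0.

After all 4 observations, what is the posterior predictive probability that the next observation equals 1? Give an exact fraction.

obs 1: x=0 → posterior Beta(10/3, 16/5)
obs 2: x=1 → posterior Beta(13/3, 16/5)
obs 3: x=1 → posterior Beta(16/3, 16/5)
obs 4: x=0 → posterior Beta(16/3, 21/5)

80/143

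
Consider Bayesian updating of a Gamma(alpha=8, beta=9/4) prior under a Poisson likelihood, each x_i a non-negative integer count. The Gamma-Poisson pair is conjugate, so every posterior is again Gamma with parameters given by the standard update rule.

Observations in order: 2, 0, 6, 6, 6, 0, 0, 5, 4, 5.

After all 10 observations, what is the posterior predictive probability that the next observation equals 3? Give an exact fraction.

82496306951933516950305067144032525029946768372816773962247004990021754294016/391213769360120886479340300876487178295953786112391427511535647977108542005893

obs 1: x=2 → posterior Gamma(10, 13/4)
obs 2: x=0 → posterior Gamma(10, 17/4)
obs 3: x=6 → posterior Gamma(16, 21/4)
obs 4: x=6 → posterior Gamma(22, 25/4)
obs 5: x=6 → posterior Gamma(28, 29/4)
obs 6: x=0 → posterior Gamma(28, 33/4)
obs 7: x=0 → posterior Gamma(28, 37/4)
obs 8: x=5 → posterior Gamma(33, 41/4)
obs 9: x=4 → posterior Gamma(37, 45/4)
obs 10: x=5 → posterior Gamma(42, 49/4)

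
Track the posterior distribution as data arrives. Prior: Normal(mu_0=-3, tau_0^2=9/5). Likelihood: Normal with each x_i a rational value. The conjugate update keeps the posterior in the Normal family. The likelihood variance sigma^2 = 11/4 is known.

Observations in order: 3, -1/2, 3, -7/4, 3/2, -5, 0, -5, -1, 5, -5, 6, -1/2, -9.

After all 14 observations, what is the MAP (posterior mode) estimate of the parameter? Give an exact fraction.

-498/559

obs 1: x=3 → posterior Normal(-57/91, 99/91)
obs 2: x=-1/2 → posterior Normal(-75/127, 99/127)
obs 3: x=3 → posterior Normal(33/163, 99/163)
obs 4: x=-7/4 → posterior Normal(-30/199, 99/199)
obs 5: x=3/2 → posterior Normal(24/235, 99/235)
obs 6: x=-5 → posterior Normal(-156/271, 99/271)
obs 7: x=0 → posterior Normal(-156/307, 99/307)
obs 8: x=-5 → posterior Normal(-48/49, 99/343)
obs 9: x=-1 → posterior Normal(-372/379, 99/379)
obs 10: x=5 → posterior Normal(-192/415, 99/415)
obs 11: x=-5 → posterior Normal(-372/451, 9/41)
obs 12: x=6 → posterior Normal(-156/487, 99/487)
obs 13: x=-1/2 → posterior Normal(-174/523, 99/523)
obs 14: x=-9 → posterior Normal(-498/559, 99/559)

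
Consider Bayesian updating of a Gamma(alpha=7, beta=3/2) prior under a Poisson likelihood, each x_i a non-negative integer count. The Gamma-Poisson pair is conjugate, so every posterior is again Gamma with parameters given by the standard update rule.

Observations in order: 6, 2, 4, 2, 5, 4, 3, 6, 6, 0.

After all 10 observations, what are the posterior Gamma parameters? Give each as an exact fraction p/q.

alpha=45, beta=23/2

obs 1: x=6 → posterior Gamma(13, 5/2)
obs 2: x=2 → posterior Gamma(15, 7/2)
obs 3: x=4 → posterior Gamma(19, 9/2)
obs 4: x=2 → posterior Gamma(21, 11/2)
obs 5: x=5 → posterior Gamma(26, 13/2)
obs 6: x=4 → posterior Gamma(30, 15/2)
obs 7: x=3 → posterior Gamma(33, 17/2)
obs 8: x=6 → posterior Gamma(39, 19/2)
obs 9: x=6 → posterior Gamma(45, 21/2)
obs 10: x=0 → posterior Gamma(45, 23/2)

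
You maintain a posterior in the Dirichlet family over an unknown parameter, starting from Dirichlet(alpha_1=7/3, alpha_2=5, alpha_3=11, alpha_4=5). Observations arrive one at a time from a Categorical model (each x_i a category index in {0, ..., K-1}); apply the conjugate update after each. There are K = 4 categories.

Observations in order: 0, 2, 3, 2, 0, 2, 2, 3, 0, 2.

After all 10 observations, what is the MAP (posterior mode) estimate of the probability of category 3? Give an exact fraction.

obs 1: x=0 → posterior Dirichlet(10/3, 5, 11, 5)
obs 2: x=2 → posterior Dirichlet(10/3, 5, 12, 5)
obs 3: x=3 → posterior Dirichlet(10/3, 5, 12, 6)
obs 4: x=2 → posterior Dirichlet(10/3, 5, 13, 6)
obs 5: x=0 → posterior Dirichlet(13/3, 5, 13, 6)
obs 6: x=2 → posterior Dirichlet(13/3, 5, 14, 6)
obs 7: x=2 → posterior Dirichlet(13/3, 5, 15, 6)
obs 8: x=3 → posterior Dirichlet(13/3, 5, 15, 7)
obs 9: x=0 → posterior Dirichlet(16/3, 5, 15, 7)
obs 10: x=2 → posterior Dirichlet(16/3, 5, 16, 7)

9/44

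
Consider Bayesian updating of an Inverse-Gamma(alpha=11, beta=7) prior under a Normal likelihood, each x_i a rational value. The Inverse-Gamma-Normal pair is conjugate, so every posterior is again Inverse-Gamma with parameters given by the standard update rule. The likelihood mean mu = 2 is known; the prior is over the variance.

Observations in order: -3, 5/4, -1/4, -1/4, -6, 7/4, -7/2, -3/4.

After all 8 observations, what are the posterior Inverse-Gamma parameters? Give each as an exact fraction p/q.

alpha=15, beta=2425/32

obs 1: x=-3 → posterior Inverse-Gamma(23/2, 39/2)
obs 2: x=5/4 → posterior Inverse-Gamma(12, 633/32)
obs 3: x=-1/4 → posterior Inverse-Gamma(25/2, 357/16)
obs 4: x=-1/4 → posterior Inverse-Gamma(13, 795/32)
obs 5: x=-6 → posterior Inverse-Gamma(27/2, 1819/32)
obs 6: x=7/4 → posterior Inverse-Gamma(14, 455/8)
obs 7: x=-7/2 → posterior Inverse-Gamma(29/2, 72)
obs 8: x=-3/4 → posterior Inverse-Gamma(15, 2425/32)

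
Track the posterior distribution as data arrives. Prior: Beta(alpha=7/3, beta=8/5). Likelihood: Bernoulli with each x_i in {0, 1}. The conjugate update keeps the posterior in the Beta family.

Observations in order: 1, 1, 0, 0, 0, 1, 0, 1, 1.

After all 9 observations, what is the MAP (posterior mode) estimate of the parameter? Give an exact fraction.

obs 1: x=1 → posterior Beta(10/3, 8/5)
obs 2: x=1 → posterior Beta(13/3, 8/5)
obs 3: x=0 → posterior Beta(13/3, 13/5)
obs 4: x=0 → posterior Beta(13/3, 18/5)
obs 5: x=0 → posterior Beta(13/3, 23/5)
obs 6: x=1 → posterior Beta(16/3, 23/5)
obs 7: x=0 → posterior Beta(16/3, 28/5)
obs 8: x=1 → posterior Beta(19/3, 28/5)
obs 9: x=1 → posterior Beta(22/3, 28/5)

95/164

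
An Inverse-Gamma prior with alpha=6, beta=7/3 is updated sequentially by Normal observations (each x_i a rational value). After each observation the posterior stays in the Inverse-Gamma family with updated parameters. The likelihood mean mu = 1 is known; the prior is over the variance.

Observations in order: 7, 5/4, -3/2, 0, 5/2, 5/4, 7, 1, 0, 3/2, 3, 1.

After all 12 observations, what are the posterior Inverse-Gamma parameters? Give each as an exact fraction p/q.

alpha=12, beta=2197/48

obs 1: x=7 → posterior Inverse-Gamma(13/2, 61/3)
obs 2: x=5/4 → posterior Inverse-Gamma(7, 1955/96)
obs 3: x=-3/2 → posterior Inverse-Gamma(15/2, 2255/96)
obs 4: x=0 → posterior Inverse-Gamma(8, 2303/96)
obs 5: x=5/2 → posterior Inverse-Gamma(17/2, 2411/96)
obs 6: x=5/4 → posterior Inverse-Gamma(9, 1207/48)
obs 7: x=7 → posterior Inverse-Gamma(19/2, 2071/48)
obs 8: x=1 → posterior Inverse-Gamma(10, 2071/48)
obs 9: x=0 → posterior Inverse-Gamma(21/2, 2095/48)
obs 10: x=3/2 → posterior Inverse-Gamma(11, 2101/48)
obs 11: x=3 → posterior Inverse-Gamma(23/2, 2197/48)
obs 12: x=1 → posterior Inverse-Gamma(12, 2197/48)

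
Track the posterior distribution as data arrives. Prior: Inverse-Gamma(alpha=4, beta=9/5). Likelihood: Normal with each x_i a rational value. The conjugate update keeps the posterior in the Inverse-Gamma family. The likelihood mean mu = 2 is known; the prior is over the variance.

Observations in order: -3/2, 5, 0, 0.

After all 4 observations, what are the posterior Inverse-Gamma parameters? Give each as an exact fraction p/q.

obs 1: x=-3/2 → posterior Inverse-Gamma(9/2, 317/40)
obs 2: x=5 → posterior Inverse-Gamma(5, 497/40)
obs 3: x=0 → posterior Inverse-Gamma(11/2, 577/40)
obs 4: x=0 → posterior Inverse-Gamma(6, 657/40)

alpha=6, beta=657/40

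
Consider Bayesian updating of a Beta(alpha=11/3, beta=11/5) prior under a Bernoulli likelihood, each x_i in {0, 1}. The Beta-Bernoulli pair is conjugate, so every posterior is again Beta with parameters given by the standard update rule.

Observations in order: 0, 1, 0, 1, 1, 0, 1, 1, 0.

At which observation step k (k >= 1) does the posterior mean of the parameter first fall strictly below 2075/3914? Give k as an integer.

obs 1: x=0 → posterior Beta(11/3, 16/5)
obs 2: x=1 → posterior Beta(14/3, 16/5)
obs 3: x=0 → posterior Beta(14/3, 21/5)
obs 4: x=1 → posterior Beta(17/3, 21/5)
obs 5: x=1 → posterior Beta(20/3, 21/5)
obs 6: x=0 → posterior Beta(20/3, 26/5)
obs 7: x=1 → posterior Beta(23/3, 26/5)
obs 8: x=1 → posterior Beta(26/3, 26/5)
obs 9: x=0 → posterior Beta(26/3, 31/5)

k = 3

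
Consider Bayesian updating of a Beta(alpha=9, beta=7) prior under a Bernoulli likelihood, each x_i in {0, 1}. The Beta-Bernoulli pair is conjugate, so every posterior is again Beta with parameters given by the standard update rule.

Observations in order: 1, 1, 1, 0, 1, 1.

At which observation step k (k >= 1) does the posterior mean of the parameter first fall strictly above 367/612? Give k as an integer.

k = 2

obs 1: x=1 → posterior Beta(10, 7)
obs 2: x=1 → posterior Beta(11, 7)
obs 3: x=1 → posterior Beta(12, 7)
obs 4: x=0 → posterior Beta(12, 8)
obs 5: x=1 → posterior Beta(13, 8)
obs 6: x=1 → posterior Beta(14, 8)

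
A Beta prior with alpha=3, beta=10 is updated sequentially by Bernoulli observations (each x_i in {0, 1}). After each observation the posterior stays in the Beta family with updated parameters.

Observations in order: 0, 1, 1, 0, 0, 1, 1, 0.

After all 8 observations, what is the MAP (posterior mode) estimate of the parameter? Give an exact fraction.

6/19

obs 1: x=0 → posterior Beta(3, 11)
obs 2: x=1 → posterior Beta(4, 11)
obs 3: x=1 → posterior Beta(5, 11)
obs 4: x=0 → posterior Beta(5, 12)
obs 5: x=0 → posterior Beta(5, 13)
obs 6: x=1 → posterior Beta(6, 13)
obs 7: x=1 → posterior Beta(7, 13)
obs 8: x=0 → posterior Beta(7, 14)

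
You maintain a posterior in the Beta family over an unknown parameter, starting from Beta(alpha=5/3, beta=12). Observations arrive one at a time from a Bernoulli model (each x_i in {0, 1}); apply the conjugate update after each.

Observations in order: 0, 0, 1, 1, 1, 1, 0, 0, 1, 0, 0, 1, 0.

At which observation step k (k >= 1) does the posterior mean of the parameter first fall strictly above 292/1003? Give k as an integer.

obs 1: x=0 → posterior Beta(5/3, 13)
obs 2: x=0 → posterior Beta(5/3, 14)
obs 3: x=1 → posterior Beta(8/3, 14)
obs 4: x=1 → posterior Beta(11/3, 14)
obs 5: x=1 → posterior Beta(14/3, 14)
obs 6: x=1 → posterior Beta(17/3, 14)
obs 7: x=0 → posterior Beta(17/3, 15)
obs 8: x=0 → posterior Beta(17/3, 16)
obs 9: x=1 → posterior Beta(20/3, 16)
obs 10: x=0 → posterior Beta(20/3, 17)
obs 11: x=0 → posterior Beta(20/3, 18)
obs 12: x=1 → posterior Beta(23/3, 18)
obs 13: x=0 → posterior Beta(23/3, 19)

k = 9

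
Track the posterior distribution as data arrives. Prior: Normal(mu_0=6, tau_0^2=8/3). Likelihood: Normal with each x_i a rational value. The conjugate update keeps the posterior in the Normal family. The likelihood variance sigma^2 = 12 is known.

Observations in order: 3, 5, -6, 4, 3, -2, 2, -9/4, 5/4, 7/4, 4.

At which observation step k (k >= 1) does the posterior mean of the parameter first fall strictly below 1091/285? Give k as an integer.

k = 5

obs 1: x=3 → posterior Normal(60/11, 24/11)
obs 2: x=5 → posterior Normal(70/13, 24/13)
obs 3: x=-6 → posterior Normal(58/15, 8/5)
obs 4: x=4 → posterior Normal(66/17, 24/17)
obs 5: x=3 → posterior Normal(72/19, 24/19)
obs 6: x=-2 → posterior Normal(68/21, 8/7)
obs 7: x=2 → posterior Normal(72/23, 24/23)
obs 8: x=-9/4 → posterior Normal(27/10, 24/25)
obs 9: x=5/4 → posterior Normal(70/27, 8/9)
obs 10: x=7/4 → posterior Normal(147/58, 24/29)
obs 11: x=4 → posterior Normal(163/62, 24/31)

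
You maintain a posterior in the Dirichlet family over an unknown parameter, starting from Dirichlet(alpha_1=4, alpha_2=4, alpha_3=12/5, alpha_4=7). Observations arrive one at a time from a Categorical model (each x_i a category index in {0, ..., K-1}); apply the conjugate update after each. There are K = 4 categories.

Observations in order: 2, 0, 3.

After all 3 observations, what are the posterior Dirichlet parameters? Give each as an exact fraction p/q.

alpha_1=5, alpha_2=4, alpha_3=17/5, alpha_4=8

obs 1: x=2 → posterior Dirichlet(4, 4, 17/5, 7)
obs 2: x=0 → posterior Dirichlet(5, 4, 17/5, 7)
obs 3: x=3 → posterior Dirichlet(5, 4, 17/5, 8)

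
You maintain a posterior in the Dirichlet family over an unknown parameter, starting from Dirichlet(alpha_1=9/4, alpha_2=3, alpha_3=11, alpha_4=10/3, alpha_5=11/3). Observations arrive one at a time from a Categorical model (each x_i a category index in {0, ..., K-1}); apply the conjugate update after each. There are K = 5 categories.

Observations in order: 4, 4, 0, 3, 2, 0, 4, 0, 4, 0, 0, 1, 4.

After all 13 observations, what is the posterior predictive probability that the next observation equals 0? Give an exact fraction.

1/5

obs 1: x=4 → posterior Dirichlet(9/4, 3, 11, 10/3, 14/3)
obs 2: x=4 → posterior Dirichlet(9/4, 3, 11, 10/3, 17/3)
obs 3: x=0 → posterior Dirichlet(13/4, 3, 11, 10/3, 17/3)
obs 4: x=3 → posterior Dirichlet(13/4, 3, 11, 13/3, 17/3)
obs 5: x=2 → posterior Dirichlet(13/4, 3, 12, 13/3, 17/3)
obs 6: x=0 → posterior Dirichlet(17/4, 3, 12, 13/3, 17/3)
obs 7: x=4 → posterior Dirichlet(17/4, 3, 12, 13/3, 20/3)
obs 8: x=0 → posterior Dirichlet(21/4, 3, 12, 13/3, 20/3)
obs 9: x=4 → posterior Dirichlet(21/4, 3, 12, 13/3, 23/3)
obs 10: x=0 → posterior Dirichlet(25/4, 3, 12, 13/3, 23/3)
obs 11: x=0 → posterior Dirichlet(29/4, 3, 12, 13/3, 23/3)
obs 12: x=1 → posterior Dirichlet(29/4, 4, 12, 13/3, 23/3)
obs 13: x=4 → posterior Dirichlet(29/4, 4, 12, 13/3, 26/3)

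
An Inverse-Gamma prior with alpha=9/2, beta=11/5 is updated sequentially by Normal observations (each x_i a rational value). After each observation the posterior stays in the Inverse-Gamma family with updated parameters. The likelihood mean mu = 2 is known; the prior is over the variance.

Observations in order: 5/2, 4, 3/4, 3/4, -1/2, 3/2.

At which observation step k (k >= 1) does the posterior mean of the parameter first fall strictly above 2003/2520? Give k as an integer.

obs 1: x=5/2 → posterior Inverse-Gamma(5, 93/40)
obs 2: x=4 → posterior Inverse-Gamma(11/2, 173/40)
obs 3: x=3/4 → posterior Inverse-Gamma(6, 817/160)
obs 4: x=3/4 → posterior Inverse-Gamma(13/2, 471/80)
obs 5: x=-1/2 → posterior Inverse-Gamma(7, 721/80)
obs 6: x=3/2 → posterior Inverse-Gamma(15/2, 731/80)

k = 2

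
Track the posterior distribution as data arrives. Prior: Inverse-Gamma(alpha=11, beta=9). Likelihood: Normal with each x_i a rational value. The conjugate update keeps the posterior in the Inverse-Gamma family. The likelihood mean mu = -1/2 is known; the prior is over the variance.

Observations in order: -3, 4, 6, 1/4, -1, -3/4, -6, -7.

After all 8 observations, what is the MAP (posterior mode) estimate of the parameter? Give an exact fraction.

obs 1: x=-3 → posterior Inverse-Gamma(23/2, 97/8)
obs 2: x=4 → posterior Inverse-Gamma(12, 89/4)
obs 3: x=6 → posterior Inverse-Gamma(25/2, 347/8)
obs 4: x=1/4 → posterior Inverse-Gamma(13, 1397/32)
obs 5: x=-1 → posterior Inverse-Gamma(27/2, 1401/32)
obs 6: x=-3/4 → posterior Inverse-Gamma(14, 701/16)
obs 7: x=-6 → posterior Inverse-Gamma(29/2, 943/16)
obs 8: x=-7 → posterior Inverse-Gamma(15, 1281/16)

1281/256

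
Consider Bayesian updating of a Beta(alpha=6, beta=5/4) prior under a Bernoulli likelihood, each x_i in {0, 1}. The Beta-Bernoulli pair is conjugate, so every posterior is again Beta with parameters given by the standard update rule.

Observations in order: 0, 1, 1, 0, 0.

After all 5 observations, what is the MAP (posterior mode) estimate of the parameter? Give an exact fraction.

28/41

obs 1: x=0 → posterior Beta(6, 9/4)
obs 2: x=1 → posterior Beta(7, 9/4)
obs 3: x=1 → posterior Beta(8, 9/4)
obs 4: x=0 → posterior Beta(8, 13/4)
obs 5: x=0 → posterior Beta(8, 17/4)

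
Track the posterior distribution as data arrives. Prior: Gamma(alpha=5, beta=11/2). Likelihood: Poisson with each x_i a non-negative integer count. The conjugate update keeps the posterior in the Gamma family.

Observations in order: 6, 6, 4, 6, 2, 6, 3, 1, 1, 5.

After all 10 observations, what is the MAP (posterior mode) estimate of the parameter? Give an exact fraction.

88/31

obs 1: x=6 → posterior Gamma(11, 13/2)
obs 2: x=6 → posterior Gamma(17, 15/2)
obs 3: x=4 → posterior Gamma(21, 17/2)
obs 4: x=6 → posterior Gamma(27, 19/2)
obs 5: x=2 → posterior Gamma(29, 21/2)
obs 6: x=6 → posterior Gamma(35, 23/2)
obs 7: x=3 → posterior Gamma(38, 25/2)
obs 8: x=1 → posterior Gamma(39, 27/2)
obs 9: x=1 → posterior Gamma(40, 29/2)
obs 10: x=5 → posterior Gamma(45, 31/2)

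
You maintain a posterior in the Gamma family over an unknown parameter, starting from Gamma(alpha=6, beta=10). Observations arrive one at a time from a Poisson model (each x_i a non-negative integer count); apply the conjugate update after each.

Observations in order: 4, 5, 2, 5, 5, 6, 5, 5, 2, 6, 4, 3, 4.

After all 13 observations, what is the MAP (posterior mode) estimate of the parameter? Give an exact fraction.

61/23

obs 1: x=4 → posterior Gamma(10, 11)
obs 2: x=5 → posterior Gamma(15, 12)
obs 3: x=2 → posterior Gamma(17, 13)
obs 4: x=5 → posterior Gamma(22, 14)
obs 5: x=5 → posterior Gamma(27, 15)
obs 6: x=6 → posterior Gamma(33, 16)
obs 7: x=5 → posterior Gamma(38, 17)
obs 8: x=5 → posterior Gamma(43, 18)
obs 9: x=2 → posterior Gamma(45, 19)
obs 10: x=6 → posterior Gamma(51, 20)
obs 11: x=4 → posterior Gamma(55, 21)
obs 12: x=3 → posterior Gamma(58, 22)
obs 13: x=4 → posterior Gamma(62, 23)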